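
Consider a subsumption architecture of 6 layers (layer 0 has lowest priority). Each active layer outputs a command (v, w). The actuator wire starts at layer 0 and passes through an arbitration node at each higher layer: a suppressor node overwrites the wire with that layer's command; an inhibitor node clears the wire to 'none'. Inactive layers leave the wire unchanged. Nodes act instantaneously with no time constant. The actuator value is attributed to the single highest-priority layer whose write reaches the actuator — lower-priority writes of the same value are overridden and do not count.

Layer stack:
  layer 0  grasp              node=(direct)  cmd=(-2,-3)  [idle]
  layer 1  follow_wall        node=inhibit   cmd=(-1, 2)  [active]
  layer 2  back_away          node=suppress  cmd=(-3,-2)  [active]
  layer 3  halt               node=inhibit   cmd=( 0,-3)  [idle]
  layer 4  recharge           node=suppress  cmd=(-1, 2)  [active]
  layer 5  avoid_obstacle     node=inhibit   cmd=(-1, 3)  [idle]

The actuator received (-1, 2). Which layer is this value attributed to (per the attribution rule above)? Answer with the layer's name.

[0] grasp off; wire := none
[1] follow_wall on (inhibit); wire := none
[2] back_away on (suppress); wire := (-3, -2)
[3] halt off; pass (-3, -2)
[4] recharge on (suppress); wire := (-1, 2)
[5] avoid_obstacle off; pass (-1, 2)
output (-1, 2)
last writer: layer 4 = recharge

recharge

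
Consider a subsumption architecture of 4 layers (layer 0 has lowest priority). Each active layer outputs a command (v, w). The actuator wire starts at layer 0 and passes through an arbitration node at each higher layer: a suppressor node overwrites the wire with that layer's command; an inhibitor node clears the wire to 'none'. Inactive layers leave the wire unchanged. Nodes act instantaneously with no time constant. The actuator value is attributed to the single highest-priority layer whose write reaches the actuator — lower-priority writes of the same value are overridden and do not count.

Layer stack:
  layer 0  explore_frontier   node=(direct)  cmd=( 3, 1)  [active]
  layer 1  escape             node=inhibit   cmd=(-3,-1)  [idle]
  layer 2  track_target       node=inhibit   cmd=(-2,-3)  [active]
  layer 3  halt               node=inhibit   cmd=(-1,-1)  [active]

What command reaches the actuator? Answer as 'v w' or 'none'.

layer 0 (explore_frontier) active — direct: (3, 1)
layer 1 (escape) idle — unchanged: (3, 1)
layer 2 (track_target) active — inhibits: none
layer 3 (halt) active — inhibits: none
→ actuator none

none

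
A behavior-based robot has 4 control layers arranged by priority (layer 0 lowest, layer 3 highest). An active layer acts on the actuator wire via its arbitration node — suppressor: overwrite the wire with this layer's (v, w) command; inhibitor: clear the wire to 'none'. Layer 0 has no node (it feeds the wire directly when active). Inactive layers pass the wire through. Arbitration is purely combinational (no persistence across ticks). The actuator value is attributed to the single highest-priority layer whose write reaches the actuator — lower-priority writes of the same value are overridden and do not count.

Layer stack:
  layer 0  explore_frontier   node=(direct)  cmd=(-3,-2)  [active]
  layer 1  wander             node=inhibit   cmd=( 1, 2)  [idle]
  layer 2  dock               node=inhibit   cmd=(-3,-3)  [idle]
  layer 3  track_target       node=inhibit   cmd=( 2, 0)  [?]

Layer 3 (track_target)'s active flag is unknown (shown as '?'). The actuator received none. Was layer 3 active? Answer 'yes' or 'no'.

If layer 3 is active=yes:
  actuator would be none
If layer 3 is active=no:
  actuator would be (-3, -2)
Observed none, so layer 3 was active.

yes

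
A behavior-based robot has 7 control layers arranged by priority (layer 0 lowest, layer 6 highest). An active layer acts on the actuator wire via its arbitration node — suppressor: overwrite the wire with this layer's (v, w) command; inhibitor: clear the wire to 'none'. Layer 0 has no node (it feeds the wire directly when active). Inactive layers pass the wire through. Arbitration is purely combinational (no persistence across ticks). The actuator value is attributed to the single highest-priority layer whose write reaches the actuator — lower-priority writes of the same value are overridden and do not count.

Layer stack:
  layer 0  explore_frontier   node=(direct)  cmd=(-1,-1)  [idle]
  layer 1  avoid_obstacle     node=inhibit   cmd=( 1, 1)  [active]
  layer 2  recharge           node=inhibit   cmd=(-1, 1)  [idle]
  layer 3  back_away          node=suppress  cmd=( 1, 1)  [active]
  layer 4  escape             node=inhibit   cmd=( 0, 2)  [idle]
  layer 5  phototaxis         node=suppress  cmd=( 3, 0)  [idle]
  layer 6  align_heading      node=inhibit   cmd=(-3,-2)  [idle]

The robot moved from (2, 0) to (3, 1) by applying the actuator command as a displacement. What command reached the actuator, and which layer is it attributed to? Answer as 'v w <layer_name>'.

displacement = (3, 1) − (2, 0) = (1, 1)
[0] explore_frontier off; wire := none
[1] avoid_obstacle on (inhibit); wire := none
[2] recharge off; pass none
[3] back_away on (suppress); wire := (1, 1)
[4] escape off; pass (1, 1)
[5] phototaxis off; pass (1, 1)
[6] align_heading off; pass (1, 1)
output (1, 1) — from layer 3 (back_away)

1 1 back_away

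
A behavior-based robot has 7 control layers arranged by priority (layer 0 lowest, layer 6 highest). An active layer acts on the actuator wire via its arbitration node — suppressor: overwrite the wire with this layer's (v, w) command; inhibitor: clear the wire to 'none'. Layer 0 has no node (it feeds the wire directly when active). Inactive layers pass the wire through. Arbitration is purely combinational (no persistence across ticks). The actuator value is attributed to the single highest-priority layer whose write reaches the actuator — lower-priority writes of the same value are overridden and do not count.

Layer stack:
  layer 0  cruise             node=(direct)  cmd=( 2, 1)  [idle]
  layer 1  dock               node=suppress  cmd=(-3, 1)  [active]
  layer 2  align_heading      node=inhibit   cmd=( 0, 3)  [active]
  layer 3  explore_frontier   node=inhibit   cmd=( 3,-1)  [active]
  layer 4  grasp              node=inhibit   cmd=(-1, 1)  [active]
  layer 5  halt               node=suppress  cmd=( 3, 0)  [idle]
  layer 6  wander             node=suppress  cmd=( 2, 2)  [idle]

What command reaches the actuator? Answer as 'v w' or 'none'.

layer 0 (cruise) idle — none
layer 1 (dock) active — suppresses: (-3, 1)
layer 2 (align_heading) active — inhibits: none
layer 3 (explore_frontier) active — inhibits: none
layer 4 (grasp) active — inhibits: none
layer 5 (halt) idle — unchanged: none
layer 6 (wander) idle — unchanged: none
→ actuator none

none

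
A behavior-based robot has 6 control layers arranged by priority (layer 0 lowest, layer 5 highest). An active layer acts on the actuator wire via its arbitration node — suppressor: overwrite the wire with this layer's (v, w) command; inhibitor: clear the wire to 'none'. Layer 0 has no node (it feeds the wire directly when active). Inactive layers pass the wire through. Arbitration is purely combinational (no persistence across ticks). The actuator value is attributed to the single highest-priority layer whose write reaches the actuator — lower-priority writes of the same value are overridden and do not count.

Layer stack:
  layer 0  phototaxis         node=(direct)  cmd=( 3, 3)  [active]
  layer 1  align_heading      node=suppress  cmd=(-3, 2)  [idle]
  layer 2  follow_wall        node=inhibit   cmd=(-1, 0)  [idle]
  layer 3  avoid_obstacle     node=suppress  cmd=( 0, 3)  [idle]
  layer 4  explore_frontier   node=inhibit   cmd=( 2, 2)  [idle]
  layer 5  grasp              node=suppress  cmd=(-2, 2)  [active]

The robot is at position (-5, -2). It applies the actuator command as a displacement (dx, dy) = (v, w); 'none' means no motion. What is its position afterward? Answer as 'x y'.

L0 phototaxis: active, feeds wire = (3, 3)
L1 align_heading: idle → wire stays (3, 3)
L2 follow_wall: idle → wire stays (3, 3)
L3 avoid_obstacle: idle → wire stays (3, 3)
L4 explore_frontier: idle → wire stays (3, 3)
L5 grasp: active, suppressor → wire = (-2, 2)
actuator = (-2, 2)
position: (-5, -2) + (-2, 2) = (-7, 0)

-7 0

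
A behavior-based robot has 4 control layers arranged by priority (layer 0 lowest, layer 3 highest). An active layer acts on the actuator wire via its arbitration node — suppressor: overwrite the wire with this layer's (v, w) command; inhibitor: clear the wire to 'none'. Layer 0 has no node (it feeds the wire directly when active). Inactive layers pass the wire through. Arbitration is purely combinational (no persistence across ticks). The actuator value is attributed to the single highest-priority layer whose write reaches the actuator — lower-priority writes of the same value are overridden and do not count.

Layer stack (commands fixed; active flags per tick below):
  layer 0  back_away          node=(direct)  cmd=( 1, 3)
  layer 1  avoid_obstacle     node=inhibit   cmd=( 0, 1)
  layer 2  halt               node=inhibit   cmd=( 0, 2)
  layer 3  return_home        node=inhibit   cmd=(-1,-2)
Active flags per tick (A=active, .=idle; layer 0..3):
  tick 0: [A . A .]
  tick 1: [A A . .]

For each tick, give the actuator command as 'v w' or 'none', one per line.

tick 0:
  L0 back_away: active, feeds wire = (1, 3)
  L1 avoid_obstacle: idle → wire stays (1, 3)
  L2 halt: active, inhibitor → wire = none
  L3 return_home: idle → wire stays none
  actuator = none
tick 1:
  L0 back_away: active, feeds wire = (1, 3)
  L1 avoid_obstacle: active, inhibitor → wire = none
  L2 halt: idle → wire stays none
  L3 return_home: idle → wire stays none
  actuator = none

none
none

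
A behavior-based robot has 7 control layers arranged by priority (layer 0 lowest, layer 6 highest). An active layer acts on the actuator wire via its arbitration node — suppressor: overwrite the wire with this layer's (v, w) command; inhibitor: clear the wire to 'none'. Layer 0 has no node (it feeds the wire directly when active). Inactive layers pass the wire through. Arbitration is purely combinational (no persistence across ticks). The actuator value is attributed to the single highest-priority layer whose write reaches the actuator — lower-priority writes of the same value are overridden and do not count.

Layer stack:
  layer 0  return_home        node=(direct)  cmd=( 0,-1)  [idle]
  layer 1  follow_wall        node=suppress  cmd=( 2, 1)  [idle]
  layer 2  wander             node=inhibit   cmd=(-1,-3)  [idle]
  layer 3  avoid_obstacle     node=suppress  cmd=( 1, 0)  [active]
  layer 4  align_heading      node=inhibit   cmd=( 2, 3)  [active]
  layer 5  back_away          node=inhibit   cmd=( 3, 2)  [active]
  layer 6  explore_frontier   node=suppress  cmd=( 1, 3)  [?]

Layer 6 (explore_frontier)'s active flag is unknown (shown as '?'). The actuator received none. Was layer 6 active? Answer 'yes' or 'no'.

If layer 6 is active=yes:
  actuator would be (1, 3)
If layer 6 is active=no:
  actuator would be none
Observed none, so layer 6 was idle.

no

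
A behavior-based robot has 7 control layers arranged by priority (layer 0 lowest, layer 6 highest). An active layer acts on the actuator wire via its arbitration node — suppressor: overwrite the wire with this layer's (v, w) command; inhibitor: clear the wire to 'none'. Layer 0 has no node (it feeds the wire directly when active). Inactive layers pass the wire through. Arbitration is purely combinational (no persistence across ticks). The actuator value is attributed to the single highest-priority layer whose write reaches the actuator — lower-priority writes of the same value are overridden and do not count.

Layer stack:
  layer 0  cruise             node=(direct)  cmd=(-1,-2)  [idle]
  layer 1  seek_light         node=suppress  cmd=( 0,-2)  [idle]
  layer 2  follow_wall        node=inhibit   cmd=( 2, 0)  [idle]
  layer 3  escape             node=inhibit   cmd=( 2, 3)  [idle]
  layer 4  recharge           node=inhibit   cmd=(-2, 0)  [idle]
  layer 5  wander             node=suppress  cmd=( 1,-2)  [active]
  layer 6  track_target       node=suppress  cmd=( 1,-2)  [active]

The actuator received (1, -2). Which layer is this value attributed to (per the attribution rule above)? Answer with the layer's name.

L0 cruise: idle → wire = none
L1 seek_light: idle → wire stays none
L2 follow_wall: idle → wire stays none
L3 escape: idle → wire stays none
L4 recharge: idle → wire stays none
L5 wander: active, suppressor → wire = (1, -2)
L6 track_target: active, suppressor → wire = (1, -2)
actuator = (1, -2)
last writer: layer 6 = track_target

track_target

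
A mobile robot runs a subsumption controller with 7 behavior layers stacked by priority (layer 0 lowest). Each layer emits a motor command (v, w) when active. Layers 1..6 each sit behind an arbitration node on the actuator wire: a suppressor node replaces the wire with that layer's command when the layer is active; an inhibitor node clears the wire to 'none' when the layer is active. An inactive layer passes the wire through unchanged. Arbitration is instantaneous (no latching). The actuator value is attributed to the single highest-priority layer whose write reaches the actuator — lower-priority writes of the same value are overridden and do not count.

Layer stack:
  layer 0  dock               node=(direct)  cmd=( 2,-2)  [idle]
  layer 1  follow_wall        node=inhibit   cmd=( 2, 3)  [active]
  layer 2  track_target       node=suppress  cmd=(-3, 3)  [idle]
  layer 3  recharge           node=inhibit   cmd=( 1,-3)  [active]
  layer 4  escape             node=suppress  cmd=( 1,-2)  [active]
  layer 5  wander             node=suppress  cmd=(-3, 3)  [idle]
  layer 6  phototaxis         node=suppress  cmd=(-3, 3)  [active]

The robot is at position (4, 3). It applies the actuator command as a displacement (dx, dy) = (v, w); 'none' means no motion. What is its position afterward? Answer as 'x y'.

[0] dock off; wire := none
[1] follow_wall on (inhibit); wire := none
[2] track_target off; pass none
[3] recharge on (inhibit); wire := none
[4] escape on (suppress); wire := (1, -2)
[5] wander off; pass (1, -2)
[6] phototaxis on (suppress); wire := (-3, 3)
output (-3, 3)
position: (4, 3) + (-3, 3) = (1, 6)

1 6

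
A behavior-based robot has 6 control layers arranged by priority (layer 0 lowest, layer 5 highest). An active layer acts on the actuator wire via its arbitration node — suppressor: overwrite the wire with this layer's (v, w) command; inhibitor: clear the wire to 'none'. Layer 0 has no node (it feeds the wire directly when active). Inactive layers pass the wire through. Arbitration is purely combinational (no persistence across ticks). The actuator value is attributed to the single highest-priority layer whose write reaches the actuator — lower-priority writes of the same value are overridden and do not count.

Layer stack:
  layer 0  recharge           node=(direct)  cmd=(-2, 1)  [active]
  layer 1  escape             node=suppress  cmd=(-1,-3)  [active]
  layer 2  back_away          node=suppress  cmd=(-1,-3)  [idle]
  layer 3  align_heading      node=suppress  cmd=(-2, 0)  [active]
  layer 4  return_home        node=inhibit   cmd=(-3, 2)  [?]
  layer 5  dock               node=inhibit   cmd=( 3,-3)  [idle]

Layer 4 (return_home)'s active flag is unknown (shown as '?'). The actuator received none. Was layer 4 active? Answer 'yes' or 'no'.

If layer 4 is active=yes:
  actuator would be none
If layer 4 is active=no:
  actuator would be (-2, 0)
Observed none, so layer 4 was active.

yes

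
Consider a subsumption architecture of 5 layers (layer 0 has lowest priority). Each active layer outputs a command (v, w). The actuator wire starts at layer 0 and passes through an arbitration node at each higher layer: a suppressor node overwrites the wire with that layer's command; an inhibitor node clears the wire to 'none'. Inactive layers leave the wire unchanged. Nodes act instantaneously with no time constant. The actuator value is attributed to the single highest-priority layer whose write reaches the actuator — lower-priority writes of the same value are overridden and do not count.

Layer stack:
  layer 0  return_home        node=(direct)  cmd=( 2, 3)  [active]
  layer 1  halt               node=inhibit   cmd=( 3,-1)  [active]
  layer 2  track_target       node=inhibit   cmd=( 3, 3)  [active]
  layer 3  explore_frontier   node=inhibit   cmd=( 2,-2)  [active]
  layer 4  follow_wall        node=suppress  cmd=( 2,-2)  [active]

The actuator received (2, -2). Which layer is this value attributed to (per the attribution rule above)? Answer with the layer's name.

follow_wall

L0 return_home: active, feeds wire = (2, 3)
L1 halt: active, inhibitor → wire = none
L2 track_target: active, inhibitor → wire = none
L3 explore_frontier: active, inhibitor → wire = none
L4 follow_wall: active, suppressor → wire = (2, -2)
actuator = (2, -2)
last writer: layer 4 = follow_wall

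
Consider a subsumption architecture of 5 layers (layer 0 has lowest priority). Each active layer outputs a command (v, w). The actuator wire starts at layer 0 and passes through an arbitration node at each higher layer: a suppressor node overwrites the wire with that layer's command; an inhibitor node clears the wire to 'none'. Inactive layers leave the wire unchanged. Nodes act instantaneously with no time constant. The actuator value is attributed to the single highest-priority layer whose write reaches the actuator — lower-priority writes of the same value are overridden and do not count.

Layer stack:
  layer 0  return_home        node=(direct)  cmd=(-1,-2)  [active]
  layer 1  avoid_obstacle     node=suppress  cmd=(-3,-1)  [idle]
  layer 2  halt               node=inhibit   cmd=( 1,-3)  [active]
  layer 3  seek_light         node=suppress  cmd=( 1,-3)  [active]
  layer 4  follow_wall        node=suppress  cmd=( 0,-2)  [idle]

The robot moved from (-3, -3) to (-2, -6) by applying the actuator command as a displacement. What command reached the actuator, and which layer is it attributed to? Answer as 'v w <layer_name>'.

displacement = (-2, -6) − (-3, -3) = (1, -3)
[0] return_home on; wire := (-1, -2)
[1] avoid_obstacle off; pass (-1, -2)
[2] halt on (inhibit); wire := none
[3] seek_light on (suppress); wire := (1, -3)
[4] follow_wall off; pass (1, -3)
output (1, -3) — from layer 3 (seek_light)

1 -3 seek_light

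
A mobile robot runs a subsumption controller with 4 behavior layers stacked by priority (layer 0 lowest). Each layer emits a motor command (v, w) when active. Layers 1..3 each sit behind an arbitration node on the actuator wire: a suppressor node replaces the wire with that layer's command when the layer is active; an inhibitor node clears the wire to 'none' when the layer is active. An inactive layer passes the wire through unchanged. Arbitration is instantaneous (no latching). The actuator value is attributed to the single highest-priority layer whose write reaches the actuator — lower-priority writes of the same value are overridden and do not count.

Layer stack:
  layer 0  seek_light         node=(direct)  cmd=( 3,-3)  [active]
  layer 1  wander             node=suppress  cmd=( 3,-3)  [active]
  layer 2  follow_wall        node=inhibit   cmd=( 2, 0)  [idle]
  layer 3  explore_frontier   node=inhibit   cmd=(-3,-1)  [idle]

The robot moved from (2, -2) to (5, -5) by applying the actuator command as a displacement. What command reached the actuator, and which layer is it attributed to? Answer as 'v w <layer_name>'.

3 -3 wander

displacement = (5, -5) − (2, -2) = (3, -3)
[0] seek_light on; wire := (3, -3)
[1] wander on (suppress); wire := (3, -3)
[2] follow_wall off; pass (3, -3)
[3] explore_frontier off; pass (3, -3)
output (3, -3) — from layer 1 (wander)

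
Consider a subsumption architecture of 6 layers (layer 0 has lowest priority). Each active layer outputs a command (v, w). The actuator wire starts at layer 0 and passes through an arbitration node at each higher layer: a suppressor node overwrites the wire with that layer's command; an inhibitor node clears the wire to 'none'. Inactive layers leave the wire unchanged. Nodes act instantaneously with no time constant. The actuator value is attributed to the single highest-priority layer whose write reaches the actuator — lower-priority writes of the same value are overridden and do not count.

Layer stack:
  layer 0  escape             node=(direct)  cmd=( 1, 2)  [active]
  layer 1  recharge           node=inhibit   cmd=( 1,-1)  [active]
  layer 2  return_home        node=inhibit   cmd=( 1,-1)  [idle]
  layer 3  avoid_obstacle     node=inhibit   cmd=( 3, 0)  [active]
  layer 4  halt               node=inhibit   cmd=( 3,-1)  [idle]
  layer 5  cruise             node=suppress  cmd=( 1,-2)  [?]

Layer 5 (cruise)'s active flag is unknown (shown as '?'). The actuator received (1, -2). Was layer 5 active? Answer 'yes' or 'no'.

If layer 5 is active=yes:
  actuator would be (1, -2)
If layer 5 is active=no:
  actuator would be none
Observed (1, -2), so layer 5 was active.

yes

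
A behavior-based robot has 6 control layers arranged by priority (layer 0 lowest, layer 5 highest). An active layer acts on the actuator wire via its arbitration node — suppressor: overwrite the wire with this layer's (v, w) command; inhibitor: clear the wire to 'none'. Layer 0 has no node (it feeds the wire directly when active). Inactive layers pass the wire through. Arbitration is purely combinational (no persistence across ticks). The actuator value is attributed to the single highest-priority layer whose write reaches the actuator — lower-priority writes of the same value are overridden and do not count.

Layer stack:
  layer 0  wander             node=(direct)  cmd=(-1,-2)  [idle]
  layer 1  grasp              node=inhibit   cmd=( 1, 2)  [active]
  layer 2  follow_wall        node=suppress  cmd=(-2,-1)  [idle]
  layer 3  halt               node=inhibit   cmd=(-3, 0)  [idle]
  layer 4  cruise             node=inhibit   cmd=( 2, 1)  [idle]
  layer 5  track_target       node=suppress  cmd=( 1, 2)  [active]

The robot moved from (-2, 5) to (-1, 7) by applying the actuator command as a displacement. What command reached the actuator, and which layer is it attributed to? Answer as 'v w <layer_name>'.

displacement = (-1, 7) − (-2, 5) = (1, 2)
layer 0 (wander) idle — none
layer 1 (grasp) active — inhibits: none
layer 2 (follow_wall) idle — unchanged: none
layer 3 (halt) idle — unchanged: none
layer 4 (cruise) idle — unchanged: none
layer 5 (track_target) active — suppresses: (1, 2)
→ actuator (1, 2) — from layer 5 (track_target)

1 2 track_target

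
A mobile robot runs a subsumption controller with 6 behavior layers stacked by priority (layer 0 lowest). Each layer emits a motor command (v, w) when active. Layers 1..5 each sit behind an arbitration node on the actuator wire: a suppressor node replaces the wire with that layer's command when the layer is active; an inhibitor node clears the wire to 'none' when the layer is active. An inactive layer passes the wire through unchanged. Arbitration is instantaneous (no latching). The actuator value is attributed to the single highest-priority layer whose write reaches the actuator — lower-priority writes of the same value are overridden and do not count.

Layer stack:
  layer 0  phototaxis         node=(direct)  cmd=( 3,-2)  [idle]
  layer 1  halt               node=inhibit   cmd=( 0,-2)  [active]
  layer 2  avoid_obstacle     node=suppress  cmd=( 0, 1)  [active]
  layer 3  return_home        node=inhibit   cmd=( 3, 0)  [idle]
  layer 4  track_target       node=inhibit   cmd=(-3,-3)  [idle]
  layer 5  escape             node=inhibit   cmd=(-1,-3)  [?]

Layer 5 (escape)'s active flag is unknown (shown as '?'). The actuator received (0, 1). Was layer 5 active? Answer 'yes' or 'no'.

If layer 5 is active=yes:
  actuator would be none
If layer 5 is active=no:
  actuator would be (0, 1)
Observed (0, 1), so layer 5 was idle.

no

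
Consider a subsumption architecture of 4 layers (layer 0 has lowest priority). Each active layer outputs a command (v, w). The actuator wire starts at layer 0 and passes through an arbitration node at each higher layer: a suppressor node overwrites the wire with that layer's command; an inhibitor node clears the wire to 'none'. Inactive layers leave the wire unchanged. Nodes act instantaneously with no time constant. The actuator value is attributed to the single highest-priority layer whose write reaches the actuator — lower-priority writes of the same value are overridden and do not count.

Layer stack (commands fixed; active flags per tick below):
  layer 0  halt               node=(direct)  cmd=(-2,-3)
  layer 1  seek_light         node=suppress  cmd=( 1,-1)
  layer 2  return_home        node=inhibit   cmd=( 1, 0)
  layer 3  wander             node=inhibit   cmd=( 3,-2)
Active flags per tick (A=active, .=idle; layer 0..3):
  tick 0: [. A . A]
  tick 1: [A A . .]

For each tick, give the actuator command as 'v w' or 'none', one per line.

tick 0:
  [0] halt off; wire := none
  [1] seek_light on (suppress); wire := (1, -1)
  [2] return_home off; pass (1, -1)
  [3] wander on (inhibit); wire := none
  output none
tick 1:
  [0] halt on; wire := (-2, -3)
  [1] seek_light on (suppress); wire := (1, -1)
  [2] return_home off; pass (1, -1)
  [3] wander off; pass (1, -1)
  output (1, -1)

none
1 -1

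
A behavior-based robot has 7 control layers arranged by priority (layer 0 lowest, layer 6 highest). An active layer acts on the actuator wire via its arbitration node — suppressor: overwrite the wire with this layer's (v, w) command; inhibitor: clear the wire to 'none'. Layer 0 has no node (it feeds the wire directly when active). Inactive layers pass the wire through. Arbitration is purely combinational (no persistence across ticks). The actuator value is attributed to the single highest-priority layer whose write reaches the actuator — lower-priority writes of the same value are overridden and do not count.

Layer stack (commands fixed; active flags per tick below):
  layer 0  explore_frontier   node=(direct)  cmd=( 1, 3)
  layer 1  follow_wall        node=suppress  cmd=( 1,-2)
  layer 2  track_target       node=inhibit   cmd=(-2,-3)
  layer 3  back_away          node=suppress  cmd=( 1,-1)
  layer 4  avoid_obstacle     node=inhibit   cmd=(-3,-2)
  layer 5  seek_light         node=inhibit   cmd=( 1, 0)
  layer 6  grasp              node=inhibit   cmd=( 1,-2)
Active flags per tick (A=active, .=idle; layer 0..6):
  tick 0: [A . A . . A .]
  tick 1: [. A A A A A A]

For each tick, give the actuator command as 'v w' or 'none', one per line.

tick 0:
  layer 0 (explore_frontier) active — direct: (1, 3)
  layer 1 (follow_wall) idle — unchanged: (1, 3)
  layer 2 (track_target) active — inhibits: none
  layer 3 (back_away) idle — unchanged: none
  layer 4 (avoid_obstacle) idle — unchanged: none
  layer 5 (seek_light) active — inhibits: none
  layer 6 (grasp) idle — unchanged: none
  → actuator none
tick 1:
  layer 0 (explore_frontier) idle — none
  layer 1 (follow_wall) active — suppresses: (1, -2)
  layer 2 (track_target) active — inhibits: none
  layer 3 (back_away) active — suppresses: (1, -1)
  layer 4 (avoid_obstacle) active — inhibits: none
  layer 5 (seek_light) active — inhibits: none
  layer 6 (grasp) active — inhibits: none
  → actuator none

none
none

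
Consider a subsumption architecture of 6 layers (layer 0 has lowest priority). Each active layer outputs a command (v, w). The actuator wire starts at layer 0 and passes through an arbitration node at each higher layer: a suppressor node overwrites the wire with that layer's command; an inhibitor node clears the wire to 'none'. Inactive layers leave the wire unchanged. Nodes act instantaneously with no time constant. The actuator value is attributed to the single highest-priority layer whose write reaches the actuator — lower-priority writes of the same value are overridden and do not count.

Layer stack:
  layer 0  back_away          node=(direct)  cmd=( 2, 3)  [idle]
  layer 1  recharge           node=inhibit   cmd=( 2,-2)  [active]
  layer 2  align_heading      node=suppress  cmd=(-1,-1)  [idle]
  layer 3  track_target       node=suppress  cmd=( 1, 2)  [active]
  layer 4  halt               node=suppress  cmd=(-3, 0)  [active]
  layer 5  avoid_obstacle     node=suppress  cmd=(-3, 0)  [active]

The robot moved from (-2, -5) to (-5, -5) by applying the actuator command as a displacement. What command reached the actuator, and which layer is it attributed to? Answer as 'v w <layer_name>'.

-3 0 avoid_obstacle

displacement = (-5, -5) − (-2, -5) = (-3, 0)
[0] back_away off; wire := none
[1] recharge on (inhibit); wire := none
[2] align_heading off; pass none
[3] track_target on (suppress); wire := (1, 2)
[4] halt on (suppress); wire := (-3, 0)
[5] avoid_obstacle on (suppress); wire := (-3, 0)
output (-3, 0) — from layer 5 (avoid_obstacle)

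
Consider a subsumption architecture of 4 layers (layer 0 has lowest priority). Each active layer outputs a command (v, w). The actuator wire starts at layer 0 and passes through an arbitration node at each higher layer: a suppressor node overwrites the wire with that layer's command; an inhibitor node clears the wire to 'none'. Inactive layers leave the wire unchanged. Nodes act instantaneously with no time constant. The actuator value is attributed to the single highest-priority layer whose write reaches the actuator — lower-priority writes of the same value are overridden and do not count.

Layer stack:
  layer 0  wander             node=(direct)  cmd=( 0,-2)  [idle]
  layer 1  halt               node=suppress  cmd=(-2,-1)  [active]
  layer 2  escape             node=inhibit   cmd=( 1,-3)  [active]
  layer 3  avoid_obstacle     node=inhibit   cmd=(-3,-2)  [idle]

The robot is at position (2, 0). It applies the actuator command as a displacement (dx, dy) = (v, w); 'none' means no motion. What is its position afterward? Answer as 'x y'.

2 0

[0] wander off; wire := none
[1] halt on (suppress); wire := (-2, -1)
[2] escape on (inhibit); wire := none
[3] avoid_obstacle off; pass none
output none
position: (2, 0) + none = (2, 0)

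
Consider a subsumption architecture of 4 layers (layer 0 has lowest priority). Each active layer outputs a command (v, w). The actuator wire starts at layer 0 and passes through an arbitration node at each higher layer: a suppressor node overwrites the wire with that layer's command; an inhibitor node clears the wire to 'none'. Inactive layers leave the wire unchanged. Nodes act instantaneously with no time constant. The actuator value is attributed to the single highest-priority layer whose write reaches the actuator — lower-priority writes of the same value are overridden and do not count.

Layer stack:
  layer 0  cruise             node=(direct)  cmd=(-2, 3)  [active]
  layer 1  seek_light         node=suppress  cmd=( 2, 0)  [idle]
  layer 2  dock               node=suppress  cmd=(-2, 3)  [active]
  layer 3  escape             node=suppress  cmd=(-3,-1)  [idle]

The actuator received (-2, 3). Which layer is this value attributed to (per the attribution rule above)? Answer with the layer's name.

dock

L0 cruise: active, feeds wire = (-2, 3)
L1 seek_light: idle → wire stays (-2, 3)
L2 dock: active, suppressor → wire = (-2, 3)
L3 escape: idle → wire stays (-2, 3)
actuator = (-2, 3)
last writer: layer 2 = dock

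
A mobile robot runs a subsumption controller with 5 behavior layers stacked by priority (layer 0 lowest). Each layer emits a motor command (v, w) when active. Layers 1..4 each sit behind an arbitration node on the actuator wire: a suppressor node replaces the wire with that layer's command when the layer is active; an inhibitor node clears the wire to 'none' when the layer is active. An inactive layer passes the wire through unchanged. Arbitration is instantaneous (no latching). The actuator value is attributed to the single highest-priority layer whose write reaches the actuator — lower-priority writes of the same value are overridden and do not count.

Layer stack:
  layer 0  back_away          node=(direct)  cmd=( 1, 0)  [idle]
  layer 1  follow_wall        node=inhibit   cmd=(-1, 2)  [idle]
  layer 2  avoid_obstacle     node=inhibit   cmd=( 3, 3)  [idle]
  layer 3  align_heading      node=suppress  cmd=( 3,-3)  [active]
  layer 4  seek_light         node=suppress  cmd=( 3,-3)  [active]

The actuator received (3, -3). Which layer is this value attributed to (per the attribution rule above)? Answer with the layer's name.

L0 back_away: idle → wire = none
L1 follow_wall: idle → wire stays none
L2 avoid_obstacle: idle → wire stays none
L3 align_heading: active, suppressor → wire = (3, -3)
L4 seek_light: active, suppressor → wire = (3, -3)
actuator = (3, -3)
last writer: layer 4 = seek_light

seek_light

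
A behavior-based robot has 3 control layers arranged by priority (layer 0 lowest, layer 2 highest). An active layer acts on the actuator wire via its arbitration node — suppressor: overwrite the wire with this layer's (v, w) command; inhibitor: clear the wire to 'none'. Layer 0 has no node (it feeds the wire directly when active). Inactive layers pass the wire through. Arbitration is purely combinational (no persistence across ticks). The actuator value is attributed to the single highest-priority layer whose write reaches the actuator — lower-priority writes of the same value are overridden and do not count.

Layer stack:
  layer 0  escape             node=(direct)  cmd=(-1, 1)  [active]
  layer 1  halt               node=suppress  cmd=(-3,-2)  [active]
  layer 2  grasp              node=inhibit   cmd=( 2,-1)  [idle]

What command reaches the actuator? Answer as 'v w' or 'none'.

-3 -2

layer 0 (escape) active — direct: (-1, 1)
layer 1 (halt) active — suppresses: (-3, -2)
layer 2 (grasp) idle — unchanged: (-3, -2)
→ actuator (-3, -2)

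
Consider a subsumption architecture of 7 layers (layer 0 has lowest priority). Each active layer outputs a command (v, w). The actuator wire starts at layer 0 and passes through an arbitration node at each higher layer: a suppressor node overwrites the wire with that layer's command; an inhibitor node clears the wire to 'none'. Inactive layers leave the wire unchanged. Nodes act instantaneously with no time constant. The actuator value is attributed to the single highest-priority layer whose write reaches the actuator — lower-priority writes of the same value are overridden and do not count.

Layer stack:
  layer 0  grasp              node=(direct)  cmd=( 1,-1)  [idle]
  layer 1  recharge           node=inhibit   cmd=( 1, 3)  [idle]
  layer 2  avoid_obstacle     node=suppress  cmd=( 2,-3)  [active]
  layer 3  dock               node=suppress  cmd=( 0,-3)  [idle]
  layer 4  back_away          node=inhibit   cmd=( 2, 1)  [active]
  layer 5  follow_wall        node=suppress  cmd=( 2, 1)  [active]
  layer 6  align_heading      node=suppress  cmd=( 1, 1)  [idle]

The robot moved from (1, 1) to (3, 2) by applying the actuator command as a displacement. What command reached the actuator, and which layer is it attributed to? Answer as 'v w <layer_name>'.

2 1 follow_wall

displacement = (3, 2) − (1, 1) = (2, 1)
[0] grasp off; wire := none
[1] recharge off; pass none
[2] avoid_obstacle on (suppress); wire := (2, -3)
[3] dock off; pass (2, -3)
[4] back_away on (inhibit); wire := none
[5] follow_wall on (suppress); wire := (2, 1)
[6] align_heading off; pass (2, 1)
output (2, 1) — from layer 5 (follow_wall)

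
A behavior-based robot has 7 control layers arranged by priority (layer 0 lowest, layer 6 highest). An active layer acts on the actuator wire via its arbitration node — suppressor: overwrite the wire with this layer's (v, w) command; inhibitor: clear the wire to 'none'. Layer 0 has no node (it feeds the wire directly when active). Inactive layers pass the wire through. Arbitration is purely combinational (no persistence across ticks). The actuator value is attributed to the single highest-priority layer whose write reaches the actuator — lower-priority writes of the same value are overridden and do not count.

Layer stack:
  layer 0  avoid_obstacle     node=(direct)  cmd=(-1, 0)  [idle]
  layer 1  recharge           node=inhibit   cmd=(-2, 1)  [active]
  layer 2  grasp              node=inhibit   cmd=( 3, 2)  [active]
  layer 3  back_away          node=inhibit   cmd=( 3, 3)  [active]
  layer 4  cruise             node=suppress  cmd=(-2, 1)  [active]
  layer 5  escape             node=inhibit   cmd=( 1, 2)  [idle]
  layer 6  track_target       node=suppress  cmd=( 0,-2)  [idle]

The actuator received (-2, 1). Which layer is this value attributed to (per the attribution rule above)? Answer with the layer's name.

cruise

L0 avoid_obstacle: idle → wire = none
L1 recharge: active, inhibitor → wire = none
L2 grasp: active, inhibitor → wire = none
L3 back_away: active, inhibitor → wire = none
L4 cruise: active, suppressor → wire = (-2, 1)
L5 escape: idle → wire stays (-2, 1)
L6 track_target: idle → wire stays (-2, 1)
actuator = (-2, 1)
last writer: layer 4 = cruise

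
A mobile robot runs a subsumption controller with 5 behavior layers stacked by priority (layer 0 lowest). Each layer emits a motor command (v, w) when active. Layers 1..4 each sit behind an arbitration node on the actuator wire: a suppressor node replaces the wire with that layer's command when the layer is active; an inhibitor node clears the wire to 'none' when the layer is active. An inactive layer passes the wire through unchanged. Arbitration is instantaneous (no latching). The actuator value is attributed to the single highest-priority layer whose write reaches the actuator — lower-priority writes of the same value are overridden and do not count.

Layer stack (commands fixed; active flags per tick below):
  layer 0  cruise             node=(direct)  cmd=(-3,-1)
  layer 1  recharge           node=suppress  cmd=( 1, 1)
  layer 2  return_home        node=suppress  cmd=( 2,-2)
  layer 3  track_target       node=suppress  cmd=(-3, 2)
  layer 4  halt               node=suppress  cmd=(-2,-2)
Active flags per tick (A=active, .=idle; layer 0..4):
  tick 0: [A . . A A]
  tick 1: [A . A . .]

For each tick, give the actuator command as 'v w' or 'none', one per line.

tick 0:
  [0] cruise on; wire := (-3, -1)
  [1] recharge off; pass (-3, -1)
  [2] return_home off; pass (-3, -1)
  [3] track_target on (suppress); wire := (-3, 2)
  [4] halt on (suppress); wire := (-2, -2)
  output (-2, -2)
tick 1:
  [0] cruise on; wire := (-3, -1)
  [1] recharge off; pass (-3, -1)
  [2] return_home on (suppress); wire := (2, -2)
  [3] track_target off; pass (2, -2)
  [4] halt off; pass (2, -2)
  output (2, -2)

-2 -2
2 -2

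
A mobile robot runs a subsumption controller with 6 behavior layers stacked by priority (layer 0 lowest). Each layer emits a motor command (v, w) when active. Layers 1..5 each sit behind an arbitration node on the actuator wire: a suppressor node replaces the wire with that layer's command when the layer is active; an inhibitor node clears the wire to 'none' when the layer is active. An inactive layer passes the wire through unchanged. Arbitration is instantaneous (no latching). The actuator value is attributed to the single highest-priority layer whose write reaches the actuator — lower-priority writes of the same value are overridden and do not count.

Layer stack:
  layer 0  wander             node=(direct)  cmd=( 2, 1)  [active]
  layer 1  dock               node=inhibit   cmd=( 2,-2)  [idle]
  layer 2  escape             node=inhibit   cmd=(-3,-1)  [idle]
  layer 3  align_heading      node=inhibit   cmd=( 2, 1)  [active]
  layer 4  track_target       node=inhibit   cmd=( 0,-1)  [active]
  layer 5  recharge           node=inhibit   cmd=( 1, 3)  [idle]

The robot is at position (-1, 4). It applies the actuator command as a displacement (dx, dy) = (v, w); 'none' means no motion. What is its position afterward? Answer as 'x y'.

layer 0 (wander) active — direct: (2, 1)
layer 1 (dock) idle — unchanged: (2, 1)
layer 2 (escape) idle — unchanged: (2, 1)
layer 3 (align_heading) active — inhibits: none
layer 4 (track_target) active — inhibits: none
layer 5 (recharge) idle — unchanged: none
→ actuator none
position: (-1, 4) + none = (-1, 4)

-1 4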